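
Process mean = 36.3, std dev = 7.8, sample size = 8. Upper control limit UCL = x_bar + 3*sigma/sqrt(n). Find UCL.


UCL = 36.3 + 3 * 7.8 / sqrt(8)

44.57


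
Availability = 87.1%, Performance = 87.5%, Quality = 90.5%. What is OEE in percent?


Formula: OEE = Availability * Performance * Quality / 10000
A * P = 87.1% * 87.5% / 100 = 76.21%
OEE = 76.21% * 90.5% / 100 = 69.0%

69.0%


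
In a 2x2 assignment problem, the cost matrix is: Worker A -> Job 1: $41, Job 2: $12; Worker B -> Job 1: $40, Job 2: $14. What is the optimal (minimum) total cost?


Option 1: A->1 + B->2 = $41 + $14 = $55
Option 2: A->2 + B->1 = $12 + $40 = $52
Min cost = min($55, $52) = $52

$52


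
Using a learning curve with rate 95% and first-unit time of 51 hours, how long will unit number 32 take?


Formula: T_n = T_1 * (learning_rate)^(log2(n)) where learning_rate = rate/100
Doublings = log2(32) = 5
T_n = 51 * 0.95^5
T_n = 51 * 0.7738 = 39.5 hours

39.5 hours


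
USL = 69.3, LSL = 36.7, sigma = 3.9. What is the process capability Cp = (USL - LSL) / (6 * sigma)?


Cp = (69.3 - 36.7) / (6 * 3.9)

1.39


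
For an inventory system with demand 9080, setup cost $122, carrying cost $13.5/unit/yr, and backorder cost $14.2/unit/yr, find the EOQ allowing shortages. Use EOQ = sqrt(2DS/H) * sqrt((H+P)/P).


Formula: EOQ* = sqrt(2DS/H) * sqrt((H+P)/P)
Base EOQ = sqrt(2*9080*122/13.5) = 405.11 units
Correction = sqrt((13.5+14.2)/14.2) = 1.39668
EOQ* = 405.11 * 1.39668 = 565.8 units

565.8 units


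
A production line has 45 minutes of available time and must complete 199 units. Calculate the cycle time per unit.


Formula: CT = Available Time / Number of Units
CT = 45 min / 199 units
CT = 0.23 min/unit

0.23 min/unit


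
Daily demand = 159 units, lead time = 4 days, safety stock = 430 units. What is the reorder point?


Formula: ROP = (Daily Demand * Lead Time) + Safety Stock
Demand during lead time = 159 * 4 = 636 units
ROP = 636 + 430 = 1066 units

1066 units


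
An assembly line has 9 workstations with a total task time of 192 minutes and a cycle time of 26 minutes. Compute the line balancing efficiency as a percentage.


Formula: Efficiency = Sum of Task Times / (N_stations * CT) * 100
Total station capacity = 9 stations * 26 min = 234 min
Efficiency = 192 / 234 * 100 = 82.1%

82.1%


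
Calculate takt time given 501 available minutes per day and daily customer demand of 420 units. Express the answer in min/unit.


Formula: Takt Time = Available Production Time / Customer Demand
Takt = 501 min/day / 420 units/day
Takt = 1.19 min/unit

1.19 min/unit


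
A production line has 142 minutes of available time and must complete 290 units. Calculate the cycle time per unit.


Formula: CT = Available Time / Number of Units
CT = 142 min / 290 units
CT = 0.49 min/unit

0.49 min/unit


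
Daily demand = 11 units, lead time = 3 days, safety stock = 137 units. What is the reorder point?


Formula: ROP = (Daily Demand * Lead Time) + Safety Stock
Demand during lead time = 11 * 3 = 33 units
ROP = 33 + 137 = 170 units

170 units


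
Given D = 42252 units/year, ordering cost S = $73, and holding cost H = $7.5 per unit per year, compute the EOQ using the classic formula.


Formula: EOQ = sqrt(2 * D * S / H)
Numerator: 2 * 42252 * 73 = 6168792
2DS/H = 6168792 / 7.5 = 822505.6
EOQ = sqrt(822505.6) = 906.9 units

906.9 units


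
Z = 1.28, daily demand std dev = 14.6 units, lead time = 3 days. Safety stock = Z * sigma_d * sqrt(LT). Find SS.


Formula: SS = z * sigma_d * sqrt(LT)
sqrt(LT) = sqrt(3) = 1.7321
SS = 1.28 * 14.6 * 1.7321
SS = 32.4 units

32.4 units


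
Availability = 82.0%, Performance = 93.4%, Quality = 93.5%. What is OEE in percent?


Formula: OEE = Availability * Performance * Quality / 10000
A * P = 82.0% * 93.4% / 100 = 76.59%
OEE = 76.59% * 93.5% / 100 = 71.6%

71.6%


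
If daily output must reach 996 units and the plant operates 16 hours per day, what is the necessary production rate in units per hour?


Formula: Production Rate = Daily Demand / Available Hours
Rate = 996 units/day / 16 hours/day
Rate = 62.3 units/hour

62.3 units/hour


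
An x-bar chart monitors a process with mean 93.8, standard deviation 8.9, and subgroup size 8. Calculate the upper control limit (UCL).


UCL = 93.8 + 3 * 8.9 / sqrt(8)

103.24


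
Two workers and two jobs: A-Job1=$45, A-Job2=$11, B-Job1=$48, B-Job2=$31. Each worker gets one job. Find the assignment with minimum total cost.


Option 1: A->1 + B->2 = $45 + $31 = $76
Option 2: A->2 + B->1 = $11 + $48 = $59
Min cost = min($76, $59) = $59

$59


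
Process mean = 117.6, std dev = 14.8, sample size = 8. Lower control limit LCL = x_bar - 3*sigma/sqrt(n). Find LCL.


LCL = 117.6 - 3 * 14.8 / sqrt(8)

101.9


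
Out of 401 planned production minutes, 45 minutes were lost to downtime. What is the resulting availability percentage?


Formula: Availability = (Planned Time - Downtime) / Planned Time * 100
Uptime = 401 - 45 = 356 min
Availability = 356 / 401 * 100 = 88.8%

88.8%


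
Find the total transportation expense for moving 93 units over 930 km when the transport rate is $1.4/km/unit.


TC = dist * cost * units = 930 * 1.4 * 93 = $121086.00

$121086.00


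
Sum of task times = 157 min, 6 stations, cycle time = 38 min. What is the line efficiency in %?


Formula: Efficiency = Sum of Task Times / (N_stations * CT) * 100
Total station capacity = 6 stations * 38 min = 228 min
Efficiency = 157 / 228 * 100 = 68.9%

68.9%


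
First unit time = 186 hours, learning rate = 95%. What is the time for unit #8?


Formula: T_n = T_1 * (learning_rate)^(log2(n)) where learning_rate = rate/100
Doublings = log2(8) = 3
T_n = 186 * 0.95^3
T_n = 186 * 0.8574 = 159.5 hours

159.5 hours


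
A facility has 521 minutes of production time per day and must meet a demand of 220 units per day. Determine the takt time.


Formula: Takt Time = Available Production Time / Customer Demand
Takt = 521 min/day / 220 units/day
Takt = 2.37 min/unit

2.37 min/unit


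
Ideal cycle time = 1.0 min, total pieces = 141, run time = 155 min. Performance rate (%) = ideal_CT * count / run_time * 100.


Formula: Performance = (Ideal CT * Total Count) / Run Time * 100
Ideal output time = 1.0 * 141 = 141.0 min
Performance = 141.0 / 155 * 100 = 91.0%

91.0%


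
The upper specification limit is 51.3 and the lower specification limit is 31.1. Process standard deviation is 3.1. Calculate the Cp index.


Cp = (51.3 - 31.1) / (6 * 3.1)

1.09


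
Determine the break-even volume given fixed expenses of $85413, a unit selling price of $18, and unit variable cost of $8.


Formula: BEQ = Fixed Costs / (Price - Variable Cost)
Contribution margin = $18 - $8 = $10/unit
BEQ = ceil($85413 / $10/unit) = ceil(8541.3) = 8542 units

8542 units


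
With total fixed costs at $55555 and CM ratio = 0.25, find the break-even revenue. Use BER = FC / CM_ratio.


Formula: BER = Fixed Costs / Contribution Margin Ratio
BER = $55555 / 0.25
BER = $222220.00 (to the nearest cent)

$222220.00


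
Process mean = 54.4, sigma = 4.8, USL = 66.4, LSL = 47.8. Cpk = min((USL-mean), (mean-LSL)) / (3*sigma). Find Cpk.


Cpu = (66.4 - 54.4) / (3 * 4.8) = 0.83
Cpl = (54.4 - 47.8) / (3 * 4.8) = 0.46
Cpk = min(0.83, 0.46) = 0.46

0.46


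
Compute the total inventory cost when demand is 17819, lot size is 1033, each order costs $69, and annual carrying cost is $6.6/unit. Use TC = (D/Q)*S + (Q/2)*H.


TC = 17819/1033 * 69 + 1033/2 * 6.6

$4599.13


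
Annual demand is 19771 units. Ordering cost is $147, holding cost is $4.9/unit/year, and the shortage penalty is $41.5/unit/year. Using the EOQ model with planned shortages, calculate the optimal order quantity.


Formula: EOQ* = sqrt(2DS/H) * sqrt((H+P)/P)
Base EOQ = sqrt(2*19771*147/4.9) = 1089.16 units
Correction = sqrt((4.9+41.5)/41.5) = 1.05739
EOQ* = 1089.16 * 1.05739 = 1151.7 units

1151.7 units


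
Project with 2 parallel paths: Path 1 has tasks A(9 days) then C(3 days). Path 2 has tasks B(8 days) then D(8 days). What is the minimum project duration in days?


Path 1 = 9 + 3 = 12 days
Path 2 = 8 + 8 = 16 days
Duration = max(12, 16) = 16 days

16 days


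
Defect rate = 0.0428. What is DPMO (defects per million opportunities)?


DPMO = defect_rate * 1000000 = 0.0428 * 1000000

42800


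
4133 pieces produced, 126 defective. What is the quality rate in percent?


Formula: Quality Rate = Good Pieces / Total Pieces * 100
Good pieces = 4133 - 126 = 4007
QR = 4007 / 4133 * 100 = 97.0%

97.0%


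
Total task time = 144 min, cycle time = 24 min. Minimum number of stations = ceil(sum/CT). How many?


Formula: N_min = ceil(Sum of Task Times / Cycle Time)
N_min = ceil(144 min / 24 min) = ceil(6.0)
N_min = 6 stations

6


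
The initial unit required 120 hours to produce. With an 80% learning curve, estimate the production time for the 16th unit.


Formula: T_n = T_1 * (learning_rate)^(log2(n)) where learning_rate = rate/100
Doublings = log2(16) = 4
T_n = 120 * 0.8^4
T_n = 120 * 0.4096 = 49.2 hours

49.2 hours


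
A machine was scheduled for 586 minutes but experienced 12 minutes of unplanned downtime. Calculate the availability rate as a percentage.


Formula: Availability = (Planned Time - Downtime) / Planned Time * 100
Uptime = 586 - 12 = 574 min
Availability = 574 / 586 * 100 = 98.0%

98.0%


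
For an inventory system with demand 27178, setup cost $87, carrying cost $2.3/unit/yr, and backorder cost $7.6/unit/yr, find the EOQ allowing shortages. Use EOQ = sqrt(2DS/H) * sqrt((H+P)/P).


Formula: EOQ* = sqrt(2DS/H) * sqrt((H+P)/P)
Base EOQ = sqrt(2*27178*87/2.3) = 1433.9 units
Correction = sqrt((2.3+7.6)/7.6) = 1.14133
EOQ* = 1433.9 * 1.14133 = 1636.6 units

1636.6 units


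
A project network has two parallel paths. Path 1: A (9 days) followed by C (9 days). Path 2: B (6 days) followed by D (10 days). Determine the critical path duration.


Path 1 = 9 + 9 = 18 days
Path 2 = 6 + 10 = 16 days
Duration = max(18, 16) = 18 days

18 days


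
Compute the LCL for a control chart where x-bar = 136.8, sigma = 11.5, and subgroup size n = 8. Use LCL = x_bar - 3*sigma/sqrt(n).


LCL = 136.8 - 3 * 11.5 / sqrt(8)

124.6


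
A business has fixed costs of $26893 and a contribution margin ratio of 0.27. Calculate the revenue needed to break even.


Formula: BER = Fixed Costs / Contribution Margin Ratio
BER = $26893 / 0.27
BER = $99603.70 (to the nearest cent)

$99603.70


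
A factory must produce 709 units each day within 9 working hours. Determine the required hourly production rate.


Formula: Production Rate = Daily Demand / Available Hours
Rate = 709 units/day / 9 hours/day
Rate = 78.8 units/hour

78.8 units/hour


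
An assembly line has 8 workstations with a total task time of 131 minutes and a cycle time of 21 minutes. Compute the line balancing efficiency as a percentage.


Formula: Efficiency = Sum of Task Times / (N_stations * CT) * 100
Total station capacity = 8 stations * 21 min = 168 min
Efficiency = 131 / 168 * 100 = 78.0%

78.0%


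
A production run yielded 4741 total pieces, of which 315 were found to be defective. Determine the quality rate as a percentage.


Formula: Quality Rate = Good Pieces / Total Pieces * 100
Good pieces = 4741 - 315 = 4426
QR = 4426 / 4741 * 100 = 93.4%

93.4%


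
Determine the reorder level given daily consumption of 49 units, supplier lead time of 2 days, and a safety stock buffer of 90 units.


Formula: ROP = (Daily Demand * Lead Time) + Safety Stock
Demand during lead time = 49 * 2 = 98 units
ROP = 98 + 90 = 188 units

188 units


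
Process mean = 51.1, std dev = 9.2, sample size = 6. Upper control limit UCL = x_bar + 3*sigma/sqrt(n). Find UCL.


UCL = 51.1 + 3 * 9.2 / sqrt(6)

62.37


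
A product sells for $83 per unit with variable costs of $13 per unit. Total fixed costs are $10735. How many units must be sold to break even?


Formula: BEQ = Fixed Costs / (Price - Variable Cost)
Contribution margin = $83 - $13 = $70/unit
BEQ = ceil($10735 / $70/unit) = ceil(153.36) = 154 units

154 units


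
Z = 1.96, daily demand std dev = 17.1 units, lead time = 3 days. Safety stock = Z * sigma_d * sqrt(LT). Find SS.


Formula: SS = z * sigma_d * sqrt(LT)
sqrt(LT) = sqrt(3) = 1.7321
SS = 1.96 * 17.1 * 1.7321
SS = 58.1 units

58.1 units


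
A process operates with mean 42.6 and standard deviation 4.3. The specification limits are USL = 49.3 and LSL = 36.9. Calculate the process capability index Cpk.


Cpu = (49.3 - 42.6) / (3 * 4.3) = 0.52
Cpl = (42.6 - 36.9) / (3 * 4.3) = 0.44
Cpk = min(0.52, 0.44) = 0.44

0.44


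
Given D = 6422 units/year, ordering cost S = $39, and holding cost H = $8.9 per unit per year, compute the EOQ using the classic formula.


Formula: EOQ = sqrt(2 * D * S / H)
Numerator: 2 * 6422 * 39 = 500916
2DS/H = 500916 / 8.9 = 56282.7
EOQ = sqrt(56282.7) = 237.2 units

237.2 units


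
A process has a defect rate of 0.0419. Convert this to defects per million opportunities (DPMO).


DPMO = defect_rate * 1000000 = 0.0419 * 1000000

41900


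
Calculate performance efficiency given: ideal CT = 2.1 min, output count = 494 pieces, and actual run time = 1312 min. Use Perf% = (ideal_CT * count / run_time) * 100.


Formula: Performance = (Ideal CT * Total Count) / Run Time * 100
Ideal output time = 2.1 * 494 = 1037.4 min
Performance = 1037.4 / 1312 * 100 = 79.1%

79.1%


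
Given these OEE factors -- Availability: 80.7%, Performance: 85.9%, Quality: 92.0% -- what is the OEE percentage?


Formula: OEE = Availability * Performance * Quality / 10000
A * P = 80.7% * 85.9% / 100 = 69.32%
OEE = 69.32% * 92.0% / 100 = 63.8%

63.8%


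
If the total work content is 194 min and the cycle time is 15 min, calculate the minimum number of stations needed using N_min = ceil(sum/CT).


Formula: N_min = ceil(Sum of Task Times / Cycle Time)
N_min = ceil(194 min / 15 min) = ceil(12.9333)
N_min = 13 stations

13


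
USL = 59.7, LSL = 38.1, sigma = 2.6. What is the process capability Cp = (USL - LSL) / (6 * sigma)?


Cp = (59.7 - 38.1) / (6 * 2.6)

1.38


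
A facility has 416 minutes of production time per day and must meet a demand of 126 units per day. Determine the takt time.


Formula: Takt Time = Available Production Time / Customer Demand
Takt = 416 min/day / 126 units/day
Takt = 3.3 min/unit

3.3 min/unit


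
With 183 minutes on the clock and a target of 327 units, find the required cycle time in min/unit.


Formula: CT = Available Time / Number of Units
CT = 183 min / 327 units
CT = 0.56 min/unit

0.56 min/unit


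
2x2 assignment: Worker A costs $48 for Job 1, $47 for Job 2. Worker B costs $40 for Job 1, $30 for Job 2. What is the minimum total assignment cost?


Option 1: A->1 + B->2 = $48 + $30 = $78
Option 2: A->2 + B->1 = $47 + $40 = $87
Min cost = min($78, $87) = $78

$78


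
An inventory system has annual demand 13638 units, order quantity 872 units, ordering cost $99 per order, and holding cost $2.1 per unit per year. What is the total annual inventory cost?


TC = 13638/872 * 99 + 872/2 * 2.1

$2463.95


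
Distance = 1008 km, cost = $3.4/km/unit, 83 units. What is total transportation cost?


TC = dist * cost * units = 1008 * 3.4 * 83 = $284457.60

$284457.60


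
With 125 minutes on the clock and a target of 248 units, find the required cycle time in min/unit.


Formula: CT = Available Time / Number of Units
CT = 125 min / 248 units
CT = 0.5 min/unit

0.5 min/unit


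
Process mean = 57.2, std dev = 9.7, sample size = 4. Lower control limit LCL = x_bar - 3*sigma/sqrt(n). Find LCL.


LCL = 57.2 - 3 * 9.7 / sqrt(4)

42.65


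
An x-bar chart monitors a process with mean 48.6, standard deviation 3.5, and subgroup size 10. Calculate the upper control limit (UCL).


UCL = 48.6 + 3 * 3.5 / sqrt(10)

51.92


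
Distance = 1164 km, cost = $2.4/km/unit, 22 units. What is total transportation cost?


TC = dist * cost * units = 1164 * 2.4 * 22 = $61459.20

$61459.20


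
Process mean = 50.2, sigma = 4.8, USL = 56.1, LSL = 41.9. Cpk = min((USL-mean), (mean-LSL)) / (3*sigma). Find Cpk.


Cpu = (56.1 - 50.2) / (3 * 4.8) = 0.41
Cpl = (50.2 - 41.9) / (3 * 4.8) = 0.58
Cpk = min(0.41, 0.58) = 0.41

0.41


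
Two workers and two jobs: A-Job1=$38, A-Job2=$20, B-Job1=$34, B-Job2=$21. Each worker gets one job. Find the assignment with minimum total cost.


Option 1: A->1 + B->2 = $38 + $21 = $59
Option 2: A->2 + B->1 = $20 + $34 = $54
Min cost = min($59, $54) = $54

$54


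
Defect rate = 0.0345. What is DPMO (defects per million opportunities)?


DPMO = defect_rate * 1000000 = 0.0345 * 1000000

34500


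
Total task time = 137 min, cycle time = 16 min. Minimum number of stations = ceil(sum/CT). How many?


Formula: N_min = ceil(Sum of Task Times / Cycle Time)
N_min = ceil(137 min / 16 min) = ceil(8.5625)
N_min = 9 stations

9


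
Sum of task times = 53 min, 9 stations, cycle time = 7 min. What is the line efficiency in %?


Formula: Efficiency = Sum of Task Times / (N_stations * CT) * 100
Total station capacity = 9 stations * 7 min = 63 min
Efficiency = 53 / 63 * 100 = 84.1%

84.1%


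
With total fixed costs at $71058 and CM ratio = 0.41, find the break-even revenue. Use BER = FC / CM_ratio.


Formula: BER = Fixed Costs / Contribution Margin Ratio
BER = $71058 / 0.41
BER = $173312.20 (to the nearest cent)

$173312.20


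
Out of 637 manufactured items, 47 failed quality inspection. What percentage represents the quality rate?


Formula: Quality Rate = Good Pieces / Total Pieces * 100
Good pieces = 637 - 47 = 590
QR = 590 / 637 * 100 = 92.6%

92.6%


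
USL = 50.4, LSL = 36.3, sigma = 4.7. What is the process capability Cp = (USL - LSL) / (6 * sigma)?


Cp = (50.4 - 36.3) / (6 * 4.7)

0.5


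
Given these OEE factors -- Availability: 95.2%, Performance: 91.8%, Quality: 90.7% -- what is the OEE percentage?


Formula: OEE = Availability * Performance * Quality / 10000
A * P = 95.2% * 91.8% / 100 = 87.39%
OEE = 87.39% * 90.7% / 100 = 79.3%

79.3%


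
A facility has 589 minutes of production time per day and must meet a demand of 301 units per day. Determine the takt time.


Formula: Takt Time = Available Production Time / Customer Demand
Takt = 589 min/day / 301 units/day
Takt = 1.96 min/unit

1.96 min/unit


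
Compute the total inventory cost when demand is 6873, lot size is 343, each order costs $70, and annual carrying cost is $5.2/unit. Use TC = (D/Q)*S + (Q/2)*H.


TC = 6873/343 * 70 + 343/2 * 5.2

$2294.45


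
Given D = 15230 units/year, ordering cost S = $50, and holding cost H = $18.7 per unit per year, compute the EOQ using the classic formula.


Formula: EOQ = sqrt(2 * D * S / H)
Numerator: 2 * 15230 * 50 = 1523000
2DS/H = 1523000 / 18.7 = 81443.9
EOQ = sqrt(81443.9) = 285.4 units

285.4 units


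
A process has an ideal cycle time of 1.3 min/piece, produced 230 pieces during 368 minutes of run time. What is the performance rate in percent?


Formula: Performance = (Ideal CT * Total Count) / Run Time * 100
Ideal output time = 1.3 * 230 = 299.0 min
Performance = 299.0 / 368 * 100 = 81.3%

81.3%


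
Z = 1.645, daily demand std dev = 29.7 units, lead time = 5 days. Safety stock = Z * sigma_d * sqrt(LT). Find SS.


Formula: SS = z * sigma_d * sqrt(LT)
sqrt(LT) = sqrt(5) = 2.2361
SS = 1.645 * 29.7 * 2.2361
SS = 109.2 units

109.2 units


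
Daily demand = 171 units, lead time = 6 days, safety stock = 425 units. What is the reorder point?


Formula: ROP = (Daily Demand * Lead Time) + Safety Stock
Demand during lead time = 171 * 6 = 1026 units
ROP = 1026 + 425 = 1451 units

1451 units


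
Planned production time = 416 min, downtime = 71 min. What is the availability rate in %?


Formula: Availability = (Planned Time - Downtime) / Planned Time * 100
Uptime = 416 - 71 = 345 min
Availability = 345 / 416 * 100 = 82.9%

82.9%


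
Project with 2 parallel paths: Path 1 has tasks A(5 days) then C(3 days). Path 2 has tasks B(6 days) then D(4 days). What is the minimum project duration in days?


Path 1 = 5 + 3 = 8 days
Path 2 = 6 + 4 = 10 days
Duration = max(8, 10) = 10 days

10 days


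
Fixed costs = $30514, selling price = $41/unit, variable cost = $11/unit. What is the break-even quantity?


Formula: BEQ = Fixed Costs / (Price - Variable Cost)
Contribution margin = $41 - $11 = $30/unit
BEQ = ceil($30514 / $30/unit) = ceil(1017.13) = 1018 units

1018 units


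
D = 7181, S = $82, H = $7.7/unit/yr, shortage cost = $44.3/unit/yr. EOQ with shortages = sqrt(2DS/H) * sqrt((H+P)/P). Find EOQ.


Formula: EOQ* = sqrt(2DS/H) * sqrt((H+P)/P)
Base EOQ = sqrt(2*7181*82/7.7) = 391.08 units
Correction = sqrt((7.7+44.3)/44.3) = 1.08343
EOQ* = 391.08 * 1.08343 = 423.7 units

423.7 units


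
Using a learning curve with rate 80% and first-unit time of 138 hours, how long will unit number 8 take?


Formula: T_n = T_1 * (learning_rate)^(log2(n)) where learning_rate = rate/100
Doublings = log2(8) = 3
T_n = 138 * 0.8^3
T_n = 138 * 0.512 = 70.7 hours

70.7 hours


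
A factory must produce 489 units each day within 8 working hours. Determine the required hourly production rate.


Formula: Production Rate = Daily Demand / Available Hours
Rate = 489 units/day / 8 hours/day
Rate = 61.1 units/hour

61.1 units/hour


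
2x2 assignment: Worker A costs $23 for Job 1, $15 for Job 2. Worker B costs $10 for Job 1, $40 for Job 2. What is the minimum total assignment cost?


Option 1: A->1 + B->2 = $23 + $40 = $63
Option 2: A->2 + B->1 = $15 + $10 = $25
Min cost = min($63, $25) = $25

$25


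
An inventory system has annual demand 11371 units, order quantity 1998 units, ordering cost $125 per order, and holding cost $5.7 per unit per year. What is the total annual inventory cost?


TC = 11371/1998 * 125 + 1998/2 * 5.7

$6405.70


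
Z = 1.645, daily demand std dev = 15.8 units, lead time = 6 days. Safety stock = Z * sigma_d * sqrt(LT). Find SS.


Formula: SS = z * sigma_d * sqrt(LT)
sqrt(LT) = sqrt(6) = 2.4495
SS = 1.645 * 15.8 * 2.4495
SS = 63.7 units

63.7 units


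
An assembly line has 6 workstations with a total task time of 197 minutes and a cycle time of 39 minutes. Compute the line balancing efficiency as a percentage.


Formula: Efficiency = Sum of Task Times / (N_stations * CT) * 100
Total station capacity = 6 stations * 39 min = 234 min
Efficiency = 197 / 234 * 100 = 84.2%

84.2%


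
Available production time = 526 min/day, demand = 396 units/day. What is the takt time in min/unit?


Formula: Takt Time = Available Production Time / Customer Demand
Takt = 526 min/day / 396 units/day
Takt = 1.33 min/unit

1.33 min/unit


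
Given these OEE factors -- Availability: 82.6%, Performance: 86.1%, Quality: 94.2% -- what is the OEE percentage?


Formula: OEE = Availability * Performance * Quality / 10000
A * P = 82.6% * 86.1% / 100 = 71.12%
OEE = 71.12% * 94.2% / 100 = 67.0%

67.0%


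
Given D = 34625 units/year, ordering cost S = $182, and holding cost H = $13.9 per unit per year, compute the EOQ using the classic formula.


Formula: EOQ = sqrt(2 * D * S / H)
Numerator: 2 * 34625 * 182 = 12603500
2DS/H = 12603500 / 13.9 = 906726.6
EOQ = sqrt(906726.6) = 952.2 units

952.2 units


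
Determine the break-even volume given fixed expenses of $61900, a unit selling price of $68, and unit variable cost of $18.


Formula: BEQ = Fixed Costs / (Price - Variable Cost)
Contribution margin = $68 - $18 = $50/unit
BEQ = ceil($61900 / $50/unit) = ceil(1238.0) = 1238 units

1238 units


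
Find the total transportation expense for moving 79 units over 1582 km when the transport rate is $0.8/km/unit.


TC = dist * cost * units = 1582 * 0.8 * 79 = $99982.40

$99982.40


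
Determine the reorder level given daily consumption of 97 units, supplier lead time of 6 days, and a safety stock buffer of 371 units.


Formula: ROP = (Daily Demand * Lead Time) + Safety Stock
Demand during lead time = 97 * 6 = 582 units
ROP = 582 + 371 = 953 units

953 units


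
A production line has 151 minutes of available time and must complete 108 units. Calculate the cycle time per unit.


Formula: CT = Available Time / Number of Units
CT = 151 min / 108 units
CT = 1.4 min/unit

1.4 min/unit


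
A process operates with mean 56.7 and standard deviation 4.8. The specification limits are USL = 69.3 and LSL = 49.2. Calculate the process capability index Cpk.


Cpu = (69.3 - 56.7) / (3 * 4.8) = 0.88
Cpl = (56.7 - 49.2) / (3 * 4.8) = 0.52
Cpk = min(0.88, 0.52) = 0.52

0.52


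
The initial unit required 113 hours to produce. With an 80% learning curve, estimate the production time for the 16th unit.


Formula: T_n = T_1 * (learning_rate)^(log2(n)) where learning_rate = rate/100
Doublings = log2(16) = 4
T_n = 113 * 0.8^4
T_n = 113 * 0.4096 = 46.3 hours

46.3 hours


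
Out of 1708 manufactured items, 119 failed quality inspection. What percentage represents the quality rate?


Formula: Quality Rate = Good Pieces / Total Pieces * 100
Good pieces = 1708 - 119 = 1589
QR = 1589 / 1708 * 100 = 93.0%

93.0%


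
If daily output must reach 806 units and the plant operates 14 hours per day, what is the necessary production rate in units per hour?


Formula: Production Rate = Daily Demand / Available Hours
Rate = 806 units/day / 14 hours/day
Rate = 57.6 units/hour

57.6 units/hour


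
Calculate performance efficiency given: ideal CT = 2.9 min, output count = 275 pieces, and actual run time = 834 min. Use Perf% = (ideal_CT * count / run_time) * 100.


Formula: Performance = (Ideal CT * Total Count) / Run Time * 100
Ideal output time = 2.9 * 275 = 797.5 min
Performance = 797.5 / 834 * 100 = 95.6%

95.6%


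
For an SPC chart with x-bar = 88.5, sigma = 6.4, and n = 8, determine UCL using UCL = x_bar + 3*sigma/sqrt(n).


UCL = 88.5 + 3 * 6.4 / sqrt(8)

95.29


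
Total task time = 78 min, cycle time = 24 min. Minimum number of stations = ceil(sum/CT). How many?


Formula: N_min = ceil(Sum of Task Times / Cycle Time)
N_min = ceil(78 min / 24 min) = ceil(3.25)
N_min = 4 stations

4


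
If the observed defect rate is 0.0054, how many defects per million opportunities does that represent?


DPMO = defect_rate * 1000000 = 0.0054 * 1000000

5400


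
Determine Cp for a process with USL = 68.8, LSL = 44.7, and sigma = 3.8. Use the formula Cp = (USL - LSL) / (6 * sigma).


Cp = (68.8 - 44.7) / (6 * 3.8)

1.06


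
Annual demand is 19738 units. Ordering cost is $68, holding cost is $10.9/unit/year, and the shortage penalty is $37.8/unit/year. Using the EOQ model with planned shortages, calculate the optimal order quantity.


Formula: EOQ* = sqrt(2DS/H) * sqrt((H+P)/P)
Base EOQ = sqrt(2*19738*68/10.9) = 496.26 units
Correction = sqrt((10.9+37.8)/37.8) = 1.13506
EOQ* = 496.26 * 1.13506 = 563.3 units

563.3 units


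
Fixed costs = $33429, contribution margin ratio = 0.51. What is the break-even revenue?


Formula: BER = Fixed Costs / Contribution Margin Ratio
BER = $33429 / 0.51
BER = $65547.06 (to the nearest cent)

$65547.06


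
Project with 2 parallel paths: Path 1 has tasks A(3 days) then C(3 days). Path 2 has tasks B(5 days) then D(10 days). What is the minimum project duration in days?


Path 1 = 3 + 3 = 6 days
Path 2 = 5 + 10 = 15 days
Duration = max(6, 15) = 15 days

15 days


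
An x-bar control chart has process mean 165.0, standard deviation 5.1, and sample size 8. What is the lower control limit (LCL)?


LCL = 165.0 - 3 * 5.1 / sqrt(8)

159.59


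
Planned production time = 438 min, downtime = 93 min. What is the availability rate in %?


Formula: Availability = (Planned Time - Downtime) / Planned Time * 100
Uptime = 438 - 93 = 345 min
Availability = 345 / 438 * 100 = 78.8%

78.8%


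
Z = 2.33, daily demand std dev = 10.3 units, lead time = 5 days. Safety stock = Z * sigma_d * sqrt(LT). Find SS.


Formula: SS = z * sigma_d * sqrt(LT)
sqrt(LT) = sqrt(5) = 2.2361
SS = 2.33 * 10.3 * 2.2361
SS = 53.7 units

53.7 units


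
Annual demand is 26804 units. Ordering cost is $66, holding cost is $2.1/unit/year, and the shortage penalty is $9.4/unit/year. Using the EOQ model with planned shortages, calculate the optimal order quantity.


Formula: EOQ* = sqrt(2DS/H) * sqrt((H+P)/P)
Base EOQ = sqrt(2*26804*66/2.1) = 1298.01 units
Correction = sqrt((2.1+9.4)/9.4) = 1.10608
EOQ* = 1298.01 * 1.10608 = 1435.7 units

1435.7 units


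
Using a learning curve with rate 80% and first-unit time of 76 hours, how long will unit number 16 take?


Formula: T_n = T_1 * (learning_rate)^(log2(n)) where learning_rate = rate/100
Doublings = log2(16) = 4
T_n = 76 * 0.8^4
T_n = 76 * 0.4096 = 31.1 hours

31.1 hours


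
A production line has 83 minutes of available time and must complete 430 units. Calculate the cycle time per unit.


Formula: CT = Available Time / Number of Units
CT = 83 min / 430 units
CT = 0.19 min/unit

0.19 min/unit


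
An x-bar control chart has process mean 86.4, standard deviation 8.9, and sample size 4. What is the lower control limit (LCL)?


LCL = 86.4 - 3 * 8.9 / sqrt(4)

73.05


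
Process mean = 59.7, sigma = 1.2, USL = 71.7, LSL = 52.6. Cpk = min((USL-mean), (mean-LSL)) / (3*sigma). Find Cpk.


Cpu = (71.7 - 59.7) / (3 * 1.2) = 3.33
Cpl = (59.7 - 52.6) / (3 * 1.2) = 1.97
Cpk = min(3.33, 1.97) = 1.97

1.97


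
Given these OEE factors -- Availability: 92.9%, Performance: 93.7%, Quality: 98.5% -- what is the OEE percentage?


Formula: OEE = Availability * Performance * Quality / 10000
A * P = 92.9% * 93.7% / 100 = 87.05%
OEE = 87.05% * 98.5% / 100 = 85.7%

85.7%


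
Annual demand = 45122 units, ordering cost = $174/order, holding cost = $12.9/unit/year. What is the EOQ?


Formula: EOQ = sqrt(2 * D * S / H)
Numerator: 2 * 45122 * 174 = 15702456
2DS/H = 15702456 / 12.9 = 1217244.7
EOQ = sqrt(1217244.7) = 1103.3 units

1103.3 units


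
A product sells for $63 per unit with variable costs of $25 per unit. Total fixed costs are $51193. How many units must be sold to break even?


Formula: BEQ = Fixed Costs / (Price - Variable Cost)
Contribution margin = $63 - $25 = $38/unit
BEQ = ceil($51193 / $38/unit) = ceil(1347.18) = 1348 units

1348 units


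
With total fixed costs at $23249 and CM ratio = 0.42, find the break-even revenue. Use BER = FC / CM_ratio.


Formula: BER = Fixed Costs / Contribution Margin Ratio
BER = $23249 / 0.42
BER = $55354.76 (to the nearest cent)

$55354.76


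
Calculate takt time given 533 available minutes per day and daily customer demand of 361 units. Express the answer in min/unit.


Formula: Takt Time = Available Production Time / Customer Demand
Takt = 533 min/day / 361 units/day
Takt = 1.48 min/unit

1.48 min/unit


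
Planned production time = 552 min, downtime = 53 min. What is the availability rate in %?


Formula: Availability = (Planned Time - Downtime) / Planned Time * 100
Uptime = 552 - 53 = 499 min
Availability = 499 / 552 * 100 = 90.4%

90.4%


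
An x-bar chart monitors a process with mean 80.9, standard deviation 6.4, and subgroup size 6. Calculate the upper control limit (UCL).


UCL = 80.9 + 3 * 6.4 / sqrt(6)

88.74


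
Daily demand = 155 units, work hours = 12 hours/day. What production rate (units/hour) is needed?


Formula: Production Rate = Daily Demand / Available Hours
Rate = 155 units/day / 12 hours/day
Rate = 12.9 units/hour

12.9 units/hour


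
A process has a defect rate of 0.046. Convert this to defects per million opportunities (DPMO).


DPMO = defect_rate * 1000000 = 0.046 * 1000000

46000


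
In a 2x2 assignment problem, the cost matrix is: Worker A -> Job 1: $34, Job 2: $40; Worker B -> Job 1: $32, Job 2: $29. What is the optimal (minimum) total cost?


Option 1: A->1 + B->2 = $34 + $29 = $63
Option 2: A->2 + B->1 = $40 + $32 = $72
Min cost = min($63, $72) = $63

$63


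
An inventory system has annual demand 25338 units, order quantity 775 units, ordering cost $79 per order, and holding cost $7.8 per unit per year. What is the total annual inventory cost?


TC = 25338/775 * 79 + 775/2 * 7.8

$5605.34


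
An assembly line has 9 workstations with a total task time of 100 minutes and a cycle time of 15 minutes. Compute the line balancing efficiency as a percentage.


Formula: Efficiency = Sum of Task Times / (N_stations * CT) * 100
Total station capacity = 9 stations * 15 min = 135 min
Efficiency = 100 / 135 * 100 = 74.1%

74.1%


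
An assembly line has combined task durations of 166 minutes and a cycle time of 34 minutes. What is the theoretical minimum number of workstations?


Formula: N_min = ceil(Sum of Task Times / Cycle Time)
N_min = ceil(166 min / 34 min) = ceil(4.8824)
N_min = 5 stations

5


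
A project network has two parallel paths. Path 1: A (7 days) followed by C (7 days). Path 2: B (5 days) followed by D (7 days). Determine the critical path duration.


Path 1 = 7 + 7 = 14 days
Path 2 = 5 + 7 = 12 days
Duration = max(14, 12) = 14 days

14 days


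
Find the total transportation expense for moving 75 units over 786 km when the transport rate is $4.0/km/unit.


TC = dist * cost * units = 786 * 4.0 * 75 = $235800.00

$235800.00


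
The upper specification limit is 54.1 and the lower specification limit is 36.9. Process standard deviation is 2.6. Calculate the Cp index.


Cp = (54.1 - 36.9) / (6 * 2.6)

1.1


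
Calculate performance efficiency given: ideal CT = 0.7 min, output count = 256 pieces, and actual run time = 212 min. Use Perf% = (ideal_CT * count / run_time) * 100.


Formula: Performance = (Ideal CT * Total Count) / Run Time * 100
Ideal output time = 0.7 * 256 = 179.2 min
Performance = 179.2 / 212 * 100 = 84.5%

84.5%


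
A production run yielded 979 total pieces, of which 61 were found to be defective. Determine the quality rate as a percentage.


Formula: Quality Rate = Good Pieces / Total Pieces * 100
Good pieces = 979 - 61 = 918
QR = 918 / 979 * 100 = 93.8%

93.8%


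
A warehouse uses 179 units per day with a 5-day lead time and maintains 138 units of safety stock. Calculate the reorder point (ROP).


Formula: ROP = (Daily Demand * Lead Time) + Safety Stock
Demand during lead time = 179 * 5 = 895 units
ROP = 895 + 138 = 1033 units

1033 units


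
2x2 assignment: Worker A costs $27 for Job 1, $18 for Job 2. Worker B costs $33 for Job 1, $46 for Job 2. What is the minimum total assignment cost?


Option 1: A->1 + B->2 = $27 + $46 = $73
Option 2: A->2 + B->1 = $18 + $33 = $51
Min cost = min($73, $51) = $51

$51


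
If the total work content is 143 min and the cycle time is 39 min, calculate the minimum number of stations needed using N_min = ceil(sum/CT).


Formula: N_min = ceil(Sum of Task Times / Cycle Time)
N_min = ceil(143 min / 39 min) = ceil(3.6667)
N_min = 4 stations

4


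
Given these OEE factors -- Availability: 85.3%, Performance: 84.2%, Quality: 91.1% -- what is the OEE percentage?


Formula: OEE = Availability * Performance * Quality / 10000
A * P = 85.3% * 84.2% / 100 = 71.82%
OEE = 71.82% * 91.1% / 100 = 65.4%

65.4%


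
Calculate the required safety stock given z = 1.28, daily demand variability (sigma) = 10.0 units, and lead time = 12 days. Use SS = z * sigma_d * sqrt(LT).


Formula: SS = z * sigma_d * sqrt(LT)
sqrt(LT) = sqrt(12) = 3.4641
SS = 1.28 * 10.0 * 3.4641
SS = 44.3 units

44.3 units


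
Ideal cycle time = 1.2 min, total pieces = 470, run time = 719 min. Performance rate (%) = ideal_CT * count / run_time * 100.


Formula: Performance = (Ideal CT * Total Count) / Run Time * 100
Ideal output time = 1.2 * 470 = 564.0 min
Performance = 564.0 / 719 * 100 = 78.4%

78.4%


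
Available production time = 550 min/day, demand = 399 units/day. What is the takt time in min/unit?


Formula: Takt Time = Available Production Time / Customer Demand
Takt = 550 min/day / 399 units/day
Takt = 1.38 min/unit

1.38 min/unit


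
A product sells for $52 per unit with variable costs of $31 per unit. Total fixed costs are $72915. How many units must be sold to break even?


Formula: BEQ = Fixed Costs / (Price - Variable Cost)
Contribution margin = $52 - $31 = $21/unit
BEQ = ceil($72915 / $21/unit) = ceil(3472.14) = 3473 units

3473 units


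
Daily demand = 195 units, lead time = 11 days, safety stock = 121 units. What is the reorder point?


Formula: ROP = (Daily Demand * Lead Time) + Safety Stock
Demand during lead time = 195 * 11 = 2145 units
ROP = 2145 + 121 = 2266 units

2266 units


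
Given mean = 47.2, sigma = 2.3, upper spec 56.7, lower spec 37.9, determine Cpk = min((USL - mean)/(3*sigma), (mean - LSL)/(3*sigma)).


Cpu = (56.7 - 47.2) / (3 * 2.3) = 1.38
Cpl = (47.2 - 37.9) / (3 * 2.3) = 1.35
Cpk = min(1.38, 1.35) = 1.35

1.35


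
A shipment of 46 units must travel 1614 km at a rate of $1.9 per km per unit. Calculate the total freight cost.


TC = dist * cost * units = 1614 * 1.9 * 46 = $141063.60

$141063.60


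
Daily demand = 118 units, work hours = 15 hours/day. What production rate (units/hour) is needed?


Formula: Production Rate = Daily Demand / Available Hours
Rate = 118 units/day / 15 hours/day
Rate = 7.9 units/hour

7.9 units/hour


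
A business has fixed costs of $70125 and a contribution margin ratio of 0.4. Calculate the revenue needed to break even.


Formula: BER = Fixed Costs / Contribution Margin Ratio
BER = $70125 / 0.4
BER = $175312.50 (to the nearest cent)

$175312.50


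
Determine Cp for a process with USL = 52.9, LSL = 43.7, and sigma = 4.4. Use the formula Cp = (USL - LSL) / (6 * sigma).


Cp = (52.9 - 43.7) / (6 * 4.4)

0.35


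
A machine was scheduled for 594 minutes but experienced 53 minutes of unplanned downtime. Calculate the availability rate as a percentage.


Formula: Availability = (Planned Time - Downtime) / Planned Time * 100
Uptime = 594 - 53 = 541 min
Availability = 541 / 594 * 100 = 91.1%

91.1%


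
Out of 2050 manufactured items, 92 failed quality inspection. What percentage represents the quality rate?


Formula: Quality Rate = Good Pieces / Total Pieces * 100
Good pieces = 2050 - 92 = 1958
QR = 1958 / 2050 * 100 = 95.5%

95.5%


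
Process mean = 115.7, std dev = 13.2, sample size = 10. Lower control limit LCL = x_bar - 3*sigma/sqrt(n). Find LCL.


LCL = 115.7 - 3 * 13.2 / sqrt(10)

103.18


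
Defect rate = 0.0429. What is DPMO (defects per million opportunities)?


DPMO = defect_rate * 1000000 = 0.0429 * 1000000

42900


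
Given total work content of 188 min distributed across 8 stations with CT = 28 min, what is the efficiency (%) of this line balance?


Formula: Efficiency = Sum of Task Times / (N_stations * CT) * 100
Total station capacity = 8 stations * 28 min = 224 min
Efficiency = 188 / 224 * 100 = 83.9%

83.9%


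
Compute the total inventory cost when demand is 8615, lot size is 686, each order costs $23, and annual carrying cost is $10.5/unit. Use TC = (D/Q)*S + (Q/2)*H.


TC = 8615/686 * 23 + 686/2 * 10.5

$3890.34


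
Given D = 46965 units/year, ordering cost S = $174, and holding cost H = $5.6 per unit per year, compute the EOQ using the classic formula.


Formula: EOQ = sqrt(2 * D * S / H)
Numerator: 2 * 46965 * 174 = 16343820
2DS/H = 16343820 / 5.6 = 2918539.3
EOQ = sqrt(2918539.3) = 1708.4 units

1708.4 units


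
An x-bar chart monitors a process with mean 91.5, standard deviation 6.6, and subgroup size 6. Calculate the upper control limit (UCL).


UCL = 91.5 + 3 * 6.6 / sqrt(6)

99.58


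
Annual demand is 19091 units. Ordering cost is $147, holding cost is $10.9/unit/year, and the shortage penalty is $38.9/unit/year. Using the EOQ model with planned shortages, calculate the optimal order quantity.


Formula: EOQ* = sqrt(2DS/H) * sqrt((H+P)/P)
Base EOQ = sqrt(2*19091*147/10.9) = 717.59 units
Correction = sqrt((10.9+38.9)/38.9) = 1.13146
EOQ* = 717.59 * 1.13146 = 811.9 units

811.9 units
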